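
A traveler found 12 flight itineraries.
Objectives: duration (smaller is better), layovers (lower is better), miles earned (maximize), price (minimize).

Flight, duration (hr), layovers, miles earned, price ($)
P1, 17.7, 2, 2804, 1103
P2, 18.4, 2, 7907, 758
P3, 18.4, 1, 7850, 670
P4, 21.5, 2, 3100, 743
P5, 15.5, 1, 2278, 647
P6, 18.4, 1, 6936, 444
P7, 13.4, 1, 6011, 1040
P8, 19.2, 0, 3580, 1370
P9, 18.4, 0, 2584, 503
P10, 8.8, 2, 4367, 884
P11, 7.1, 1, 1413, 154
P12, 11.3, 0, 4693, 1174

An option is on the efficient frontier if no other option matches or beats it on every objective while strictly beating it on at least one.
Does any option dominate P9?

No

P1: worse on layovers (2 vs 0).
P2: worse on layovers (2 vs 0).
P3: worse on layovers (1 vs 0).
P4: worse on duration (21.5 vs 18.4).
P5: worse on layovers (1 vs 0).
P6: worse on layovers (1 vs 0).
P7: worse on layovers (1 vs 0).
P8: worse on duration (19.2 vs 18.4).
P10: worse on layovers (2 vs 0).
P11: worse on layovers (1 vs 0).
P12: worse on price (1174 vs 503).
No option is at least as good as P9 on every objective and strictly better on one.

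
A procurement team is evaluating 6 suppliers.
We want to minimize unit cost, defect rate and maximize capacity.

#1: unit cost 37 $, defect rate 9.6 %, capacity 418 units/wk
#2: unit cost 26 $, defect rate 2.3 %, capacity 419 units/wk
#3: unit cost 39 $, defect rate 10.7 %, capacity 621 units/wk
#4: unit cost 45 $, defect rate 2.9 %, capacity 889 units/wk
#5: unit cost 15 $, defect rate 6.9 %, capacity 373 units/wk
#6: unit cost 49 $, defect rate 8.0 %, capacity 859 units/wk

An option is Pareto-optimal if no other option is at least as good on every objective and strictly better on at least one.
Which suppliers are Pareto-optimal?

#1: dominated by #2 (unit cost 26≤37, defect rate 2.3≤9.6, capacity 419≥418).
#2: not dominated (best defect rate).
#3: not dominated.
#4: not dominated (best capacity).
#5: not dominated (best unit cost).
#6: dominated by #4 (unit cost 45≤49, defect rate 2.9≤8.0, capacity 889≥859).

#2, #3, #4, #5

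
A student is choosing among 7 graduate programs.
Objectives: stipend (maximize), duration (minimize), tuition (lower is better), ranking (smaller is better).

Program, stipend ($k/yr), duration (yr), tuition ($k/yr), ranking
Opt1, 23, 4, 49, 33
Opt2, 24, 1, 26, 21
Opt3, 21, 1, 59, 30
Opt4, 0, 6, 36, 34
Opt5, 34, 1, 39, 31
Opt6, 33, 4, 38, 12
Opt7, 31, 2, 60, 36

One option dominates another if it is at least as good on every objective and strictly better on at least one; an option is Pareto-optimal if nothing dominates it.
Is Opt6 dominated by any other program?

No

Opt1: worse on stipend (23 vs 33).
Opt2: worse on stipend (24 vs 33).
Opt3: worse on stipend (21 vs 33).
Opt4: worse on stipend (0 vs 33).
Opt5: worse on tuition (39 vs 38).
Opt7: worse on stipend (31 vs 33).
No option is at least as good as Opt6 on every objective and strictly better on one.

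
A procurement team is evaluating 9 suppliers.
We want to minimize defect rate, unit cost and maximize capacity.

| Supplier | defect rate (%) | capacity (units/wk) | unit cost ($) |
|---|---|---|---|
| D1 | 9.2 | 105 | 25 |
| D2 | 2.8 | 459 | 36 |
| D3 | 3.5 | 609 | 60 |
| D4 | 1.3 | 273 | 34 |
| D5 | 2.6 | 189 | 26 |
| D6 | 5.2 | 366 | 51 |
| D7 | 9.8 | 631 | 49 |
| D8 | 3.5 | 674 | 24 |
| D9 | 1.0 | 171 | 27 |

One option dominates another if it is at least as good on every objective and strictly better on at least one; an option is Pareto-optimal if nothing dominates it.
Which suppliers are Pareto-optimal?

D2, D4, D5, D8, D9

D1: dominated by D8 (defect rate 3.5≤9.2, capacity 674≥105, unit cost 24≤25).
D2: not dominated.
D3: dominated by D8 (defect rate 3.5≤3.5, capacity 674≥609, unit cost 24≤60).
D4: not dominated.
D5: not dominated.
D6: dominated by D2 (defect rate 2.8≤5.2, capacity 459≥366, unit cost 36≤51).
D7: dominated by D8 (defect rate 3.5≤9.8, capacity 674≥631, unit cost 24≤49).
D8: not dominated (best capacity).
D9: not dominated (best defect rate).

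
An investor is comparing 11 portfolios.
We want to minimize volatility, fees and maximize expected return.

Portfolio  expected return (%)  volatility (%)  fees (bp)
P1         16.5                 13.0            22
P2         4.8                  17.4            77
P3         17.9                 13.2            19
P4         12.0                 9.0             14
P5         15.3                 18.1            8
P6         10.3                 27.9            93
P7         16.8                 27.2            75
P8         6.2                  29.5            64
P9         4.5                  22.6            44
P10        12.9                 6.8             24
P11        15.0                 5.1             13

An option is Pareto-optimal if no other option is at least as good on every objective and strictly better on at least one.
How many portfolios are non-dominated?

P1: not dominated.
P2: dominated by P1 (expected return 16.5≥4.8, volatility 13.0≤17.4, fees 22≤77).
P3: not dominated (best expected return).
P4: dominated by P11 (expected return 15.0≥12.0, volatility 5.1≤9.0, fees 13≤14).
P5: not dominated (best fees).
P6: dominated by P1 (expected return 16.5≥10.3, volatility 13.0≤27.9, fees 22≤93).
P7: dominated by P3 (expected return 17.9≥16.8, volatility 13.2≤27.2, fees 19≤75).
P8: dominated by P1 (expected return 16.5≥6.2, volatility 13.0≤29.5, fees 22≤64).
P9: dominated by P1 (expected return 16.5≥4.5, volatility 13.0≤22.6, fees 22≤44).
P10: dominated by P11 (expected return 15.0≥12.9, volatility 5.1≤6.8, fees 13≤24).
P11: not dominated (best volatility).
Pareto-optimal: P1, P3, P5, P11 → 4.

4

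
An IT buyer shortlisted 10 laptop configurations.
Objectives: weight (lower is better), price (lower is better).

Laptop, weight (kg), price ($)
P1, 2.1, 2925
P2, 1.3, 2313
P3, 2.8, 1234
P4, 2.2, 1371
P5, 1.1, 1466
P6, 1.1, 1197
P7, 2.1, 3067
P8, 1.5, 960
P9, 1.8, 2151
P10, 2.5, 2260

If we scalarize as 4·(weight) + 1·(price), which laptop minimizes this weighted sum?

P8

P1: 4·2.1 + 1·2925 = 2933.4
P2: 4·1.3 + 1·2313 = 2318.2
P3: 4·2.8 + 1·1234 = 1245.2
P4: 4·2.2 + 1·1371 = 1379.8
P5: 4·1.1 + 1·1466 = 1470.4
P6: 4·1.1 + 1·1197 = 1201.4
P7: 4·2.1 + 1·3067 = 3075.4
P8: 4·1.5 + 1·960 = 966.0
P9: 4·1.8 + 1·2151 = 2158.2
P10: 4·2.5 + 1·2260 = 2270.0
Lowest: P8 at 966.0.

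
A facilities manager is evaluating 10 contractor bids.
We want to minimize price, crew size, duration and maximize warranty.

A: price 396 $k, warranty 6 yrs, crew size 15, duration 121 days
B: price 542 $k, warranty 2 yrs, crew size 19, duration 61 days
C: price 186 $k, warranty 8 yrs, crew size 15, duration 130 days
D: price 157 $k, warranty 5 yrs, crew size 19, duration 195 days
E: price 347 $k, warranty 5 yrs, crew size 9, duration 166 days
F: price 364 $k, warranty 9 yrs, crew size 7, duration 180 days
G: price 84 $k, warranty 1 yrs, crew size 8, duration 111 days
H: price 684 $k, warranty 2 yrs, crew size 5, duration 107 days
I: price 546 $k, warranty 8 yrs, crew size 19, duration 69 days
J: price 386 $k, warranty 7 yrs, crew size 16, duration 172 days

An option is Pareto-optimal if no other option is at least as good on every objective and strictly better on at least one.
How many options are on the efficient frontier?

9

A: not dominated.
B: not dominated (best duration).
C: not dominated.
D: not dominated.
E: not dominated.
F: not dominated (best warranty).
G: not dominated (best price).
H: not dominated (best crew size).
I: not dominated.
J: dominated by C (price 186≤386, warranty 8≥7, crew size 15≤16, duration 130≤172).
Pareto-optimal: A, B, C, D, E, F, G, H, I → 9.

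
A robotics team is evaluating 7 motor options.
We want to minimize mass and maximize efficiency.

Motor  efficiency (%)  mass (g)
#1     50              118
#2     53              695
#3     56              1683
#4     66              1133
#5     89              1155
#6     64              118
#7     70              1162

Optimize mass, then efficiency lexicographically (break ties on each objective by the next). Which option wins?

#6

First minimize mass: best is 118, kept {#1, #6}.
Then maximize efficiency: best is 64, kept {#6}.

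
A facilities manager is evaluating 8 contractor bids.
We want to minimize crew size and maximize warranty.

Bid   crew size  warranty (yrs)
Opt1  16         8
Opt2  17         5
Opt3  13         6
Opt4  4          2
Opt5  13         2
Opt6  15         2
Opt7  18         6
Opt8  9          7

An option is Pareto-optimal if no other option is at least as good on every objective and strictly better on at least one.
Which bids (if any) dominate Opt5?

Opt3: crew size 13≤13, warranty 6≥2 — dominates Opt5.
Opt4: crew size 4≤13, warranty 2≥2 — dominates Opt5.
Opt8: crew size 9≤13, warranty 7≥2 — dominates Opt5.
Others (Opt1, Opt2, Opt6, Opt7) are each worse than Opt5 on at least one objective.

Opt3, Opt4, Opt8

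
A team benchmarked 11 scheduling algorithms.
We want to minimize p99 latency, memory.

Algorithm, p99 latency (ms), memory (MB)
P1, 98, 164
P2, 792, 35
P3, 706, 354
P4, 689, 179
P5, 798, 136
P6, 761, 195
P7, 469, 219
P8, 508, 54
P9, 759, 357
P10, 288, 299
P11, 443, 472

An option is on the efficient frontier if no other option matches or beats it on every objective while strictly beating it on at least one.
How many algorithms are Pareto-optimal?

3

P1: not dominated (best p99 latency).
P2: not dominated (best memory).
P3: dominated by P1 (p99 latency 98≤706, memory 164≤354).
P4: dominated by P1 (p99 latency 98≤689, memory 164≤179).
P5: dominated by P2 (p99 latency 792≤798, memory 35≤136).
P6: dominated by P1 (p99 latency 98≤761, memory 164≤195).
P7: dominated by P1 (p99 latency 98≤469, memory 164≤219).
P8: not dominated.
P9: dominated by P1 (p99 latency 98≤759, memory 164≤357).
P10: dominated by P1 (p99 latency 98≤288, memory 164≤299).
P11: dominated by P1 (p99 latency 98≤443, memory 164≤472).
Pareto-optimal: P1, P2, P8 → 3.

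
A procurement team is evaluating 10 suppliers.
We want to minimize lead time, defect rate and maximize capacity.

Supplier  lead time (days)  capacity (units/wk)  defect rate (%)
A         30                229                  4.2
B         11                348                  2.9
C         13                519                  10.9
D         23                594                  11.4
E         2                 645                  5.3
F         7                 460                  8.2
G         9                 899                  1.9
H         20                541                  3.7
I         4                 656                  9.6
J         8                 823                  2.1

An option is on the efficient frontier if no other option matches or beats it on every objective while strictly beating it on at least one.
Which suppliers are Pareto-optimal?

A: dominated by B (lead time 11≤30, capacity 348≥229, defect rate 2.9≤4.2).
B: dominated by G (lead time 9≤11, capacity 899≥348, defect rate 1.9≤2.9).
C: dominated by E (lead time 2≤13, capacity 645≥519, defect rate 5.3≤10.9).
D: dominated by E (lead time 2≤23, capacity 645≥594, defect rate 5.3≤11.4).
E: not dominated (best lead time).
F: dominated by E (lead time 2≤7, capacity 645≥460, defect rate 5.3≤8.2).
G: not dominated (best capacity).
H: dominated by G (lead time 9≤20, capacity 899≥541, defect rate 1.9≤3.7).
I: not dominated.
J: not dominated.

E, G, I, J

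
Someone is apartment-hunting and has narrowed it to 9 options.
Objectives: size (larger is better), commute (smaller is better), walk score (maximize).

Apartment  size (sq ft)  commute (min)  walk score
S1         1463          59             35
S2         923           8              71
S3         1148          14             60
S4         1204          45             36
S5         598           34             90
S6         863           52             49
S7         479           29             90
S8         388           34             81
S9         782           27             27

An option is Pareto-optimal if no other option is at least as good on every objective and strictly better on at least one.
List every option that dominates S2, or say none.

S1: worse on commute (59 vs 8).
S3: worse on commute (14 vs 8).
S4: worse on commute (45 vs 8).
S5: worse on size (598 vs 923).
S6: worse on size (863 vs 923).
S7: worse on size (479 vs 923).
S8: worse on size (388 vs 923).
S9: worse on size (782 vs 923).
No option dominates S2.

none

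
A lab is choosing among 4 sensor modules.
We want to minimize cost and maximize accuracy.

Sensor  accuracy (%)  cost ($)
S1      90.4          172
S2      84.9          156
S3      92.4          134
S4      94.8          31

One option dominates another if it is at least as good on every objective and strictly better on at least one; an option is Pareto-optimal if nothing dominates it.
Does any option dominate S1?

Yes

S3 vs S1: accuracy 92.4≥90.4, cost 134≤172 — S3 is at least as good on every objective and strictly better on at least one, so S3 dominates S1.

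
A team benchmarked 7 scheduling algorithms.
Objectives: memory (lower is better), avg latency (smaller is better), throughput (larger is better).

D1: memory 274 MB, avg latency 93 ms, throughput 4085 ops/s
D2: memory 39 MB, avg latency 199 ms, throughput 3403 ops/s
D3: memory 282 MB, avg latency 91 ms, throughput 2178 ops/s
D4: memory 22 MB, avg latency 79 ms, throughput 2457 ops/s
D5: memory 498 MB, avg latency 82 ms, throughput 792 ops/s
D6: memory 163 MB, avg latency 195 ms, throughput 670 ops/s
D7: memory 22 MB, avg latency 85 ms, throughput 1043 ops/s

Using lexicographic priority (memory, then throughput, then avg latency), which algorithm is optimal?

D4

First minimize memory: best is 22, kept {D4, D7}.
Then maximize throughput: best is 2457, kept {D4}.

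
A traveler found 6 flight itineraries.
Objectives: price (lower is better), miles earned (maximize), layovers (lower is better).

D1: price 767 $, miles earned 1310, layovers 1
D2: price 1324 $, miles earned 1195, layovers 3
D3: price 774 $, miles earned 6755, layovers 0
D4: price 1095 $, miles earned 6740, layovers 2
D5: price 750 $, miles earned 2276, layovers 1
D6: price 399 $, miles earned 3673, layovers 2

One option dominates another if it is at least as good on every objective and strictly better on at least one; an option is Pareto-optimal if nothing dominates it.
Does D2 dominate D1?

D2 vs D1: D2 is worse on price (1324 vs 767), so it does not dominate D1.

No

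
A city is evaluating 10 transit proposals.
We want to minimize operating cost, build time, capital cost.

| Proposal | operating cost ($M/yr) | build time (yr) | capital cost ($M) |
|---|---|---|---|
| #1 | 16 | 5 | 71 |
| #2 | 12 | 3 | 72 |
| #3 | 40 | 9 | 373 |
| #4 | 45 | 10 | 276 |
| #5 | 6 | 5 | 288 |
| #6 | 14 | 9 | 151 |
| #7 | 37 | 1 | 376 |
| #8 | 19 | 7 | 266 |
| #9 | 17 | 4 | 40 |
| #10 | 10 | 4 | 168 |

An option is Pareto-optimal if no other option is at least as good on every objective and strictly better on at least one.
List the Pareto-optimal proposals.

#1: not dominated.
#2: not dominated.
#3: dominated by #1 (operating cost 16≤40, build time 5≤9, capital cost 71≤373).
#4: dominated by #1 (operating cost 16≤45, build time 5≤10, capital cost 71≤276).
#5: not dominated (best operating cost).
#6: dominated by #2 (operating cost 12≤14, build time 3≤9, capital cost 72≤151).
#7: not dominated (best build time).
#8: dominated by #1 (operating cost 16≤19, build time 5≤7, capital cost 71≤266).
#9: not dominated (best capital cost).
#10: not dominated.

#1, #2, #5, #7, #9, #10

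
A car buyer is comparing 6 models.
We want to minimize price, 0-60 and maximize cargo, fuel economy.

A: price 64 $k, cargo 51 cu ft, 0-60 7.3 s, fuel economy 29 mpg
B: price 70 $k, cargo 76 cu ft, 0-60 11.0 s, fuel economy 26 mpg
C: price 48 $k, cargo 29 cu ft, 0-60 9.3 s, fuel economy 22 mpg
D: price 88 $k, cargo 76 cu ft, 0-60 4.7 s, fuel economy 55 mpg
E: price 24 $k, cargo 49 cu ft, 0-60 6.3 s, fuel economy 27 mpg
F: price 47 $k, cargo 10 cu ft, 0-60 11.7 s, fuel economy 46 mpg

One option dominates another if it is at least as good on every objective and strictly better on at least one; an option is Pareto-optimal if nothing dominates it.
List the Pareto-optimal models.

A: not dominated.
B: not dominated.
C: dominated by E (price 24≤48, cargo 49≥29, 0-60 6.3≤9.3, fuel economy 27≥22).
D: not dominated (best 0-60).
E: not dominated (best price).
F: not dominated.

A, B, D, E, F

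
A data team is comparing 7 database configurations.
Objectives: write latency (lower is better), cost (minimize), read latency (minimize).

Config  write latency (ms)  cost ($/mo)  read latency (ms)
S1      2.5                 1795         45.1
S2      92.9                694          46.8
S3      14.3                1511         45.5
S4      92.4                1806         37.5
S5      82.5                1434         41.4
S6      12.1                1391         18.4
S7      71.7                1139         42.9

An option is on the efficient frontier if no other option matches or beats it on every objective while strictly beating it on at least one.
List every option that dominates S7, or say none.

none

S1: worse on cost (1795 vs 1139).
S2: worse on write latency (92.9 vs 71.7).
S3: worse on cost (1511 vs 1139).
S4: worse on write latency (92.4 vs 71.7).
S5: worse on write latency (82.5 vs 71.7).
S6: worse on cost (1391 vs 1139).
No option dominates S7.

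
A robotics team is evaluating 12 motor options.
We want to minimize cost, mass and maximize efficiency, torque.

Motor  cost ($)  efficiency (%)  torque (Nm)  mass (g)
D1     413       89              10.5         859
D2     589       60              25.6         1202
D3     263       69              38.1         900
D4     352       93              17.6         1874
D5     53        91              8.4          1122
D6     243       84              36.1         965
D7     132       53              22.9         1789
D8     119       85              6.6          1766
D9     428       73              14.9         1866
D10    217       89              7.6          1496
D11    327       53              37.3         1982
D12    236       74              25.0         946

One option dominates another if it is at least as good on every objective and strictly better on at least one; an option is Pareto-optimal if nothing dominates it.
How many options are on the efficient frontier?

7

D1: not dominated (best mass).
D2: dominated by D3 (cost 263≤589, efficiency 69≥60, torque 38.1≥25.6, mass 900≤1202).
D3: not dominated (best torque).
D4: not dominated (best efficiency).
D5: not dominated (best cost).
D6: not dominated.
D7: not dominated.
D8: dominated by D5 (cost 53≤119, efficiency 91≥85, torque 8.4≥6.6, mass 1122≤1766).
D9: dominated by D6 (cost 243≤428, efficiency 84≥73, torque 36.1≥14.9, mass 965≤1866).
D10: dominated by D5 (cost 53≤217, efficiency 91≥89, torque 8.4≥7.6, mass 1122≤1496).
D11: dominated by D3 (cost 263≤327, efficiency 69≥53, torque 38.1≥37.3, mass 900≤1982).
D12: not dominated.
Pareto-optimal: D1, D3, D4, D5, D6, D7, D12 → 7.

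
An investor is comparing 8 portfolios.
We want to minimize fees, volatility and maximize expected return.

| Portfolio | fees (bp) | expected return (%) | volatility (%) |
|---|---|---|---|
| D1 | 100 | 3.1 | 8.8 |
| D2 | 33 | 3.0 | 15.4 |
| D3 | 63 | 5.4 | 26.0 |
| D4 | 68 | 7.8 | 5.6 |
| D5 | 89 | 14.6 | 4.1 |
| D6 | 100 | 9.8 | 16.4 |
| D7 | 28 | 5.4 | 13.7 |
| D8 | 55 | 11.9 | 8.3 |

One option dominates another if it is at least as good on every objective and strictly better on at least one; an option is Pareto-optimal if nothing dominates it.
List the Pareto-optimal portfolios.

D1: dominated by D4 (fees 68≤100, expected return 7.8≥3.1, volatility 5.6≤8.8).
D2: dominated by D7 (fees 28≤33, expected return 5.4≥3.0, volatility 13.7≤15.4).
D3: dominated by D7 (fees 28≤63, expected return 5.4≥5.4, volatility 13.7≤26.0).
D4: not dominated.
D5: not dominated (best expected return).
D6: dominated by D5 (fees 89≤100, expected return 14.6≥9.8, volatility 4.1≤16.4).
D7: not dominated (best fees).
D8: not dominated.

D4, D5, D7, D8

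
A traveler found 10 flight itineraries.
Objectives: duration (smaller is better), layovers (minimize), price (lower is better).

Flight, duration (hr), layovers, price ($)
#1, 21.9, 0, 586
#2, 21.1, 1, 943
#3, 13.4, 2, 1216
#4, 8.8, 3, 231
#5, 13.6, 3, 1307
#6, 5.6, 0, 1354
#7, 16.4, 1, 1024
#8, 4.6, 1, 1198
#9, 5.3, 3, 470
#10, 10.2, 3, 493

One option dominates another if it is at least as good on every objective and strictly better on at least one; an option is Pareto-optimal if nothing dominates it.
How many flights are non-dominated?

7

#1: not dominated.
#2: not dominated.
#3: dominated by #8 (duration 4.6≤13.4, layovers 1≤2, price 1198≤1216).
#4: not dominated (best price).
#5: dominated by #3 (duration 13.4≤13.6, layovers 2≤3, price 1216≤1307).
#6: not dominated.
#7: not dominated.
#8: not dominated (best duration).
#9: not dominated.
#10: dominated by #4 (duration 8.8≤10.2, layovers 3≤3, price 231≤493).
Pareto-optimal: #1, #2, #4, #6, #7, #8, #9 → 7.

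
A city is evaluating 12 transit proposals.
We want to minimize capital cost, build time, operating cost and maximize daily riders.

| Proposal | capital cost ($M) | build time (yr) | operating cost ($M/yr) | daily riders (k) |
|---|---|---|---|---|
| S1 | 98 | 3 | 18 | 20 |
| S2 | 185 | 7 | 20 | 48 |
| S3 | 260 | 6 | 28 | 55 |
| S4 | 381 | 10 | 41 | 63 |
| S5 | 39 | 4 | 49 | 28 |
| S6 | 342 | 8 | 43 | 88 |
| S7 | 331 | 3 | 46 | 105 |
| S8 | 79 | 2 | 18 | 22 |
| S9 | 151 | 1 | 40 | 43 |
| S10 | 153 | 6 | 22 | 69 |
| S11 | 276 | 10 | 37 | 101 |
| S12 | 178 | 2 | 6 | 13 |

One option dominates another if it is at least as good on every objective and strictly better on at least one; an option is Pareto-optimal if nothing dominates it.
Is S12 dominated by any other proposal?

S1: worse on build time (3 vs 2).
S2: worse on capital cost (185 vs 178).
S3: worse on capital cost (260 vs 178).
S4: worse on capital cost (381 vs 178).
S5: worse on build time (4 vs 2).
S6: worse on capital cost (342 vs 178).
S7: worse on capital cost (331 vs 178).
S8: worse on operating cost (18 vs 6).
S9: worse on operating cost (40 vs 6).
S10: worse on build time (6 vs 2).
S11: worse on capital cost (276 vs 178).
No option is at least as good as S12 on every objective and strictly better on one.

No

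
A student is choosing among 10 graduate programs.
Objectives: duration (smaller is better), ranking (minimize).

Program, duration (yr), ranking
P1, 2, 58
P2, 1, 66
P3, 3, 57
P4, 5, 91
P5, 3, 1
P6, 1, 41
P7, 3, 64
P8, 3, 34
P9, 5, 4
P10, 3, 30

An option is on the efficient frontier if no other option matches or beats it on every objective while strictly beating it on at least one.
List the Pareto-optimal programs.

P5, P6

P1: dominated by P6 (duration 1≤2, ranking 41≤58).
P2: dominated by P6 (duration 1≤1, ranking 41≤66).
P3: dominated by P5 (duration 3≤3, ranking 1≤57).
P4: dominated by P1 (duration 2≤5, ranking 58≤91).
P5: not dominated (best ranking).
P6: not dominated.
P7: dominated by P1 (duration 2≤3, ranking 58≤64).
P8: dominated by P5 (duration 3≤3, ranking 1≤34).
P9: dominated by P5 (duration 3≤5, ranking 1≤4).
P10: dominated by P5 (duration 3≤3, ranking 1≤30).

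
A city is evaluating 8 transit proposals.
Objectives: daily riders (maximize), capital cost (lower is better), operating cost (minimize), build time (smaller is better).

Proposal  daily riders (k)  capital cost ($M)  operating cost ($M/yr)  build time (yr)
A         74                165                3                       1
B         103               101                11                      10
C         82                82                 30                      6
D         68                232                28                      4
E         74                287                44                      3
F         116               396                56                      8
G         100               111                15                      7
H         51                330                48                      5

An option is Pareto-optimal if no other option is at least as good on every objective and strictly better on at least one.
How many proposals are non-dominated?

A: not dominated (best operating cost).
B: not dominated.
C: not dominated (best capital cost).
D: dominated by A (daily riders 74≥68, capital cost 165≤232, operating cost 3≤28, build time 1≤4).
E: dominated by A (daily riders 74≥74, capital cost 165≤287, operating cost 3≤44, build time 1≤3).
F: not dominated (best daily riders).
G: not dominated.
H: dominated by A (daily riders 74≥51, capital cost 165≤330, operating cost 3≤48, build time 1≤5).
Pareto-optimal: A, B, C, F, G → 5.

5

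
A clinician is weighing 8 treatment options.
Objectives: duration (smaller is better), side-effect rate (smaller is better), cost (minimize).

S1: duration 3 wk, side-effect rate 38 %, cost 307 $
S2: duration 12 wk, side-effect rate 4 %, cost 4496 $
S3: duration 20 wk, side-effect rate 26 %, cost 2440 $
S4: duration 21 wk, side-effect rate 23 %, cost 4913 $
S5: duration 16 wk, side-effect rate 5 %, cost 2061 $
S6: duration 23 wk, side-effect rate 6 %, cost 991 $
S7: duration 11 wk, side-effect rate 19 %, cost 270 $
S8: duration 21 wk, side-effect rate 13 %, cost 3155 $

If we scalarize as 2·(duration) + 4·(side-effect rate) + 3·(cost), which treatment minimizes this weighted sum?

S7

S1: 2·3 + 4·38 + 3·307 = 1079
S2: 2·12 + 4·4 + 3·4496 = 13528
S3: 2·20 + 4·26 + 3·2440 = 7464
S4: 2·21 + 4·23 + 3·4913 = 14873
S5: 2·16 + 4·5 + 3·2061 = 6235
S6: 2·23 + 4·6 + 3·991 = 3043
S7: 2·11 + 4·19 + 3·270 = 908
S8: 2·21 + 4·13 + 3·3155 = 9559
Lowest: S7 at 908.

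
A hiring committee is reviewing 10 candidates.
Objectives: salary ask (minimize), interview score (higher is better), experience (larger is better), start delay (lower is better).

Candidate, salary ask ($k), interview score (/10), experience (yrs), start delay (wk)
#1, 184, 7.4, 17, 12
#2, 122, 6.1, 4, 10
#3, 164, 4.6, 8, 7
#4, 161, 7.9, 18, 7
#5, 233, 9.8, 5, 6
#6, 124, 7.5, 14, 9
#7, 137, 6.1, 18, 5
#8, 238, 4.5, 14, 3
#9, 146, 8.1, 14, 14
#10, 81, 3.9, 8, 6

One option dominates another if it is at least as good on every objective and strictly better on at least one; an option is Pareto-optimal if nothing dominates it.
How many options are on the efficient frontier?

8

#1: dominated by #4 (salary ask 161≤184, interview score 7.9≥7.4, experience 18≥17, start delay 7≤12).
#2: not dominated.
#3: dominated by #4 (salary ask 161≤164, interview score 7.9≥4.6, experience 18≥8, start delay 7≤7).
#4: not dominated.
#5: not dominated (best interview score).
#6: not dominated.
#7: not dominated.
#8: not dominated (best start delay).
#9: not dominated.
#10: not dominated (best salary ask).
Pareto-optimal: #2, #4, #5, #6, #7, #8, #9, #10 → 8.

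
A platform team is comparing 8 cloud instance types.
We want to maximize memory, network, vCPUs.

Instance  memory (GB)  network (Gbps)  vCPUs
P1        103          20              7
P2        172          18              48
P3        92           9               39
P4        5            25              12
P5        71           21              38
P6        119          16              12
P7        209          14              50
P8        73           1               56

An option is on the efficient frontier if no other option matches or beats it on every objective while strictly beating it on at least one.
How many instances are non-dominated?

P1: not dominated.
P2: not dominated.
P3: dominated by P2 (memory 172≥92, network 18≥9, vCPUs 48≥39).
P4: not dominated (best network).
P5: not dominated.
P6: dominated by P2 (memory 172≥119, network 18≥16, vCPUs 48≥12).
P7: not dominated (best memory).
P8: not dominated (best vCPUs).
Pareto-optimal: P1, P2, P4, P5, P7, P8 → 6.

6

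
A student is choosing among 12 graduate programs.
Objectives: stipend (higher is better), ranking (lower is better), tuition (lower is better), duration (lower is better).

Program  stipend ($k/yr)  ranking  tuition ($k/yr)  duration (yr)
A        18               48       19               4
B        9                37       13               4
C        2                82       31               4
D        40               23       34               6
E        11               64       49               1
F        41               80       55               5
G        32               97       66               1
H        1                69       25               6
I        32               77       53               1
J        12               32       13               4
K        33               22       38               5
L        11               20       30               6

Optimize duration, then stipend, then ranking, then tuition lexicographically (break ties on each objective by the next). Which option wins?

I

First minimize duration: best is 1, kept {E, G, I}.
Then maximize stipend: best is 32, kept {G, I}.
Then minimize ranking: best is 77, kept {I}.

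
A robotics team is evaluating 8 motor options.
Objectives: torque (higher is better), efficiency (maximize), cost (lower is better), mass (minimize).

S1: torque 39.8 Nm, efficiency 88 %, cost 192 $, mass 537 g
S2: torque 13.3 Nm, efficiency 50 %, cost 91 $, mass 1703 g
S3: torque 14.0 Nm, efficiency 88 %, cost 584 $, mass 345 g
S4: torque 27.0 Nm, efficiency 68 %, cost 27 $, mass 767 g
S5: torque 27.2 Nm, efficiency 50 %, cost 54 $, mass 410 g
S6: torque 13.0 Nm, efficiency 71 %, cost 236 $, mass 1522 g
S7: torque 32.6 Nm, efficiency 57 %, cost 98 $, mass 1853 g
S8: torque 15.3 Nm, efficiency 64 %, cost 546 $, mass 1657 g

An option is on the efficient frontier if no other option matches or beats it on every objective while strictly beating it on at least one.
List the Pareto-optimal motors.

S1, S3, S4, S5, S7

S1: not dominated (best torque).
S2: dominated by S4 (torque 27.0≥13.3, efficiency 68≥50, cost 27≤91, mass 767≤1703).
S3: not dominated (best mass).
S4: not dominated (best cost).
S5: not dominated.
S6: dominated by S1 (torque 39.8≥13.0, efficiency 88≥71, cost 192≤236, mass 537≤1522).
S7: not dominated.
S8: dominated by S1 (torque 39.8≥15.3, efficiency 88≥64, cost 192≤546, mass 537≤1657).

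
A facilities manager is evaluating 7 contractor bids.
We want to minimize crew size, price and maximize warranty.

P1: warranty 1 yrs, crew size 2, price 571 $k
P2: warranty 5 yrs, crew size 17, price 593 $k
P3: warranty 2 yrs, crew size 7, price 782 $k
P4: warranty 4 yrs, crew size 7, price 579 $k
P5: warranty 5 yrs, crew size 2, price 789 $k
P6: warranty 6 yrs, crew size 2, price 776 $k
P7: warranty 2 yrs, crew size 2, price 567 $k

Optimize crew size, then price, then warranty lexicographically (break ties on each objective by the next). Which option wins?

P7

First minimize crew size: best is 2, kept {P1, P5, P6, P7}.
Then minimize price: best is 567, kept {P7}.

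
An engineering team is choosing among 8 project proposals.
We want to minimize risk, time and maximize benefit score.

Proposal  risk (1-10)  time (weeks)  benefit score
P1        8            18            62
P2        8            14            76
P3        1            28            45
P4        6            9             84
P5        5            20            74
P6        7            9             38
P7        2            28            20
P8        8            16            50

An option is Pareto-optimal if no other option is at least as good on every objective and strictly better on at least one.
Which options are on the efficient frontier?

P1: dominated by P2 (risk 8≤8, time 14≤18, benefit score 76≥62).
P2: dominated by P4 (risk 6≤8, time 9≤14, benefit score 84≥76).
P3: not dominated (best risk).
P4: not dominated (best benefit score).
P5: not dominated.
P6: dominated by P4 (risk 6≤7, time 9≤9, benefit score 84≥38).
P7: dominated by P3 (risk 1≤2, time 28≤28, benefit score 45≥20).
P8: dominated by P2 (risk 8≤8, time 14≤16, benefit score 76≥50).

P3, P4, P5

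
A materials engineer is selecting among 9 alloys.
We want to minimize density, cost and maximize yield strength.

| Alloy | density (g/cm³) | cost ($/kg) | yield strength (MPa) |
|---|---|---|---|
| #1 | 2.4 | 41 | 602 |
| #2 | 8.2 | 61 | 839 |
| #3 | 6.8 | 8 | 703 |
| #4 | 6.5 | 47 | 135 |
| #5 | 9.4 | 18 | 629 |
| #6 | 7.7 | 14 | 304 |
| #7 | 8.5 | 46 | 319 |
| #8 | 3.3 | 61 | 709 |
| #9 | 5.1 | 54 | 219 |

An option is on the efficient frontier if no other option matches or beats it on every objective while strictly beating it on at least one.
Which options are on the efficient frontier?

#1, #2, #3, #8

#1: not dominated (best density).
#2: not dominated (best yield strength).
#3: not dominated (best cost).
#4: dominated by #1 (density 2.4≤6.5, cost 41≤47, yield strength 602≥135).
#5: dominated by #3 (density 6.8≤9.4, cost 8≤18, yield strength 703≥629).
#6: dominated by #3 (density 6.8≤7.7, cost 8≤14, yield strength 703≥304).
#7: dominated by #1 (density 2.4≤8.5, cost 41≤46, yield strength 602≥319).
#8: not dominated.
#9: dominated by #1 (density 2.4≤5.1, cost 41≤54, yield strength 602≥219).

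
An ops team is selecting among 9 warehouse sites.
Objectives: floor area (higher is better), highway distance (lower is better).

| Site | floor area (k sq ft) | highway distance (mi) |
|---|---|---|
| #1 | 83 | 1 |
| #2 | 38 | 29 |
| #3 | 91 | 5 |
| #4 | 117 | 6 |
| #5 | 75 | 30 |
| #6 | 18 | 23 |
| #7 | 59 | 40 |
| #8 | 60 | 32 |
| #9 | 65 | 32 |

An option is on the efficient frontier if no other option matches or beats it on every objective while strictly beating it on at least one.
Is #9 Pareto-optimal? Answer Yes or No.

#1 vs #9: floor area 83≥65, highway distance 1≤32 — #1 is at least as good on every objective and strictly better on at least one, so #1 dominates #9.

No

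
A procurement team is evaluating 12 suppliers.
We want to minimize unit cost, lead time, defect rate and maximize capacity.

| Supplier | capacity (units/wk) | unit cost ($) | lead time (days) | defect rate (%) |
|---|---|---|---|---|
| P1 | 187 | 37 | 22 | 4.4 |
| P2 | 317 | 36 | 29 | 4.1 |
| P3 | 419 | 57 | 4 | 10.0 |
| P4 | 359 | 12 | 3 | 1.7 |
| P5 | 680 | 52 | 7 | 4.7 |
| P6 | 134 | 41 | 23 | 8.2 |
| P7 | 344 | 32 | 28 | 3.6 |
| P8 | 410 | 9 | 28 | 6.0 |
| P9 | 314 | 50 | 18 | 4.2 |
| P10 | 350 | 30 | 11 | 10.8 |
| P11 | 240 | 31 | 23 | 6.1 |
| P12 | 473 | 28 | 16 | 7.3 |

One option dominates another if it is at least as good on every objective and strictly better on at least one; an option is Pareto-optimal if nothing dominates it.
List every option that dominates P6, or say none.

P1: capacity 187≥134, unit cost 37≤41, lead time 22≤23, defect rate 4.4≤8.2 — dominates P6.
P4: capacity 359≥134, unit cost 12≤41, lead time 3≤23, defect rate 1.7≤8.2 — dominates P6.
P11: capacity 240≥134, unit cost 31≤41, lead time 23≤23, defect rate 6.1≤8.2 — dominates P6.
P12: capacity 473≥134, unit cost 28≤41, lead time 16≤23, defect rate 7.3≤8.2 — dominates P6.
Others (P2, P3, P5, P7, P8, P9, P10) are each worse than P6 on at least one objective.

P1, P4, P11, P12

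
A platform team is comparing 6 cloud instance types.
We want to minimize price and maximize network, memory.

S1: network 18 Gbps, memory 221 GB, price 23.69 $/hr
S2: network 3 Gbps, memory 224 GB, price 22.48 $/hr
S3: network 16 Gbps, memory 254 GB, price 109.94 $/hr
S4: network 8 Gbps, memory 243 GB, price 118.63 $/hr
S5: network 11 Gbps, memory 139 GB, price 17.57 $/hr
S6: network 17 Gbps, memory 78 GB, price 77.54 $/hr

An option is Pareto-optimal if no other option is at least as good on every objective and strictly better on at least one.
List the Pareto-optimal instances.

S1: not dominated (best network).
S2: not dominated.
S3: not dominated (best memory).
S4: dominated by S3 (network 16≥8, memory 254≥243, price 109.94≤118.63).
S5: not dominated (best price).
S6: dominated by S1 (network 18≥17, memory 221≥78, price 23.69≤77.54).

S1, S2, S3, S5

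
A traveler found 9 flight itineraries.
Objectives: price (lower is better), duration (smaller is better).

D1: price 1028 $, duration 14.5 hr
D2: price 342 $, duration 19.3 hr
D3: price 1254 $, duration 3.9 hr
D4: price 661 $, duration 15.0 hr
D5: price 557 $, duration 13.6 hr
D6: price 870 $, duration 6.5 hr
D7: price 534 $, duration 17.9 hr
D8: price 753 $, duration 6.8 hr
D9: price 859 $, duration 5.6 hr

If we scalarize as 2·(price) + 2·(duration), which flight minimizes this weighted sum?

D2

D1: 2·1028 + 2·14.5 = 2085.0
D2: 2·342 + 2·19.3 = 722.6
D3: 2·1254 + 2·3.9 = 2515.8
D4: 2·661 + 2·15.0 = 1352.0
D5: 2·557 + 2·13.6 = 1141.2
D6: 2·870 + 2·6.5 = 1753.0
D7: 2·534 + 2·17.9 = 1103.8
D8: 2·753 + 2·6.8 = 1519.6
D9: 2·859 + 2·5.6 = 1729.2
Lowest: D2 at 722.6.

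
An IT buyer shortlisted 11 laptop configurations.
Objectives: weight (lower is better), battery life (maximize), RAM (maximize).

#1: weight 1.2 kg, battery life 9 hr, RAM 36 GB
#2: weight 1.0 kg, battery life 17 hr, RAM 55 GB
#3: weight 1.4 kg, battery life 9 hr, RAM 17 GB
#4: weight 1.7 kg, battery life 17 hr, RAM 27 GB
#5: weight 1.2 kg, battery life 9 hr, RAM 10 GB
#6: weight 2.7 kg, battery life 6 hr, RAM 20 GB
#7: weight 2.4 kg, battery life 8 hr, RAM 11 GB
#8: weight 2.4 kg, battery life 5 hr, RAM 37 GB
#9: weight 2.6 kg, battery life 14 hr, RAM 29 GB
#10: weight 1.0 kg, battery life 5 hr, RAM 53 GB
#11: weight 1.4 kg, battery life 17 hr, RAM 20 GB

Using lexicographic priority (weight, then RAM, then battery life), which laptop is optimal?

First minimize weight: best is 1.0, kept {#2, #10}.
Then maximize RAM: best is 55, kept {#2}.

#2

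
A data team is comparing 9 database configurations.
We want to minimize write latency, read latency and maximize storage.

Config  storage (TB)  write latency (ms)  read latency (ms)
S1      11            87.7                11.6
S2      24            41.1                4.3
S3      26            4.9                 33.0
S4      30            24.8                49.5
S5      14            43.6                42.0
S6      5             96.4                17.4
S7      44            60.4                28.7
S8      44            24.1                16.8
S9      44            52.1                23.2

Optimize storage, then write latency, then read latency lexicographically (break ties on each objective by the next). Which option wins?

First maximize storage: best is 44, kept {S7, S8, S9}.
Then minimize write latency: best is 24.1, kept {S8}.

S8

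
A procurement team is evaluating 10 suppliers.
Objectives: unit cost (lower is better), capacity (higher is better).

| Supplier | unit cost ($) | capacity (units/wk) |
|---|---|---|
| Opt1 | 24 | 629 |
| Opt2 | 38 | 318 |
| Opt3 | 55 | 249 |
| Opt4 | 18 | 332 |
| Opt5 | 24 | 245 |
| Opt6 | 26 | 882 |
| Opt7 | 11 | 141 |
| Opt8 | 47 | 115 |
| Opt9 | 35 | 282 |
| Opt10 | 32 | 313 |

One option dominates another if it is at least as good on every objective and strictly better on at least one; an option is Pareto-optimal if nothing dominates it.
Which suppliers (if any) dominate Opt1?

none

Opt2: worse on unit cost (38 vs 24).
Opt3: worse on unit cost (55 vs 24).
Opt4: worse on capacity (332 vs 629).
Opt5: worse on capacity (245 vs 629).
Opt6: worse on unit cost (26 vs 24).
Opt7: worse on capacity (141 vs 629).
Opt8: worse on unit cost (47 vs 24).
Opt9: worse on unit cost (35 vs 24).
Opt10: worse on unit cost (32 vs 24).
No option dominates Opt1.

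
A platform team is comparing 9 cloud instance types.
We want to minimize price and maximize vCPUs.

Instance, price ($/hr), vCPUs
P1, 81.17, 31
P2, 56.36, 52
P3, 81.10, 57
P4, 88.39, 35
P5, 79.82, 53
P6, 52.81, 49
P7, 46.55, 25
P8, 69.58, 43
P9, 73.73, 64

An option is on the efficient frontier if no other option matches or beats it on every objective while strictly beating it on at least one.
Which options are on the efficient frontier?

P1: dominated by P2 (price 56.36≤81.17, vCPUs 52≥31).
P2: not dominated.
P3: dominated by P9 (price 73.73≤81.10, vCPUs 64≥57).
P4: dominated by P2 (price 56.36≤88.39, vCPUs 52≥35).
P5: dominated by P9 (price 73.73≤79.82, vCPUs 64≥53).
P6: not dominated.
P7: not dominated (best price).
P8: dominated by P2 (price 56.36≤69.58, vCPUs 52≥43).
P9: not dominated (best vCPUs).

P2, P6, P7, P9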